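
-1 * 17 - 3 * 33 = -116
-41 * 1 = -41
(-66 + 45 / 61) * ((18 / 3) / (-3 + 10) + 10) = -708.56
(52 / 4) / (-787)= -13 / 787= -0.02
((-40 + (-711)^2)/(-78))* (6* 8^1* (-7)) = 28306936/13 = 2177456.62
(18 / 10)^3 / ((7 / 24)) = 17496 / 875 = 20.00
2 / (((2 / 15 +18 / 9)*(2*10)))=3 / 64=0.05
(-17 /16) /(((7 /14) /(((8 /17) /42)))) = -1 /42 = -0.02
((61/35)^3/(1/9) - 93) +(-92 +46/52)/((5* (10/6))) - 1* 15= -79467951/1114750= -71.29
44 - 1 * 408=-364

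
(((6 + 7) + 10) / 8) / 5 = 23 / 40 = 0.58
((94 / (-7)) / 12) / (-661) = 47 / 27762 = 0.00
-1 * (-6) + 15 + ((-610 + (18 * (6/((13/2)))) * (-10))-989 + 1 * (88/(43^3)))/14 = -1520570231/14470274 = -105.08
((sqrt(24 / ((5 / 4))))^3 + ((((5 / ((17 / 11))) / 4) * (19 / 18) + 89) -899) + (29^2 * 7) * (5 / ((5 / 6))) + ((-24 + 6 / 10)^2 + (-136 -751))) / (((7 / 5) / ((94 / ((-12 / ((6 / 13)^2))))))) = -49148203667 / 1206660 -108288 * sqrt(30) / 5915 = -40831.05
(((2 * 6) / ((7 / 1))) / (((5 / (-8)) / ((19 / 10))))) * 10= -52.11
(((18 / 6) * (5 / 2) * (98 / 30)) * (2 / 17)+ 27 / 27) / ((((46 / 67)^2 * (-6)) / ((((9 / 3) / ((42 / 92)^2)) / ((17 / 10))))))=-493790 / 42483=-11.62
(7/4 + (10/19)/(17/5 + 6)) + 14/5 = 4.61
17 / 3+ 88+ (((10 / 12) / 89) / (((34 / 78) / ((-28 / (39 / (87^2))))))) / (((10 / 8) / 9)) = -3389623 / 4539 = -746.78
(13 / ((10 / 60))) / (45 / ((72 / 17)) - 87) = -48 / 47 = -1.02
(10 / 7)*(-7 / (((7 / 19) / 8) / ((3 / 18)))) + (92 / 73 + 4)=-47416 / 1533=-30.93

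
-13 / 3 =-4.33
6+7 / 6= 43 / 6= 7.17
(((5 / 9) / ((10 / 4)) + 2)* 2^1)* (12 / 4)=13.33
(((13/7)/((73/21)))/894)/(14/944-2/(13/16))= -39884/163296401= -0.00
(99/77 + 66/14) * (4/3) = 8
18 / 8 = 9 / 4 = 2.25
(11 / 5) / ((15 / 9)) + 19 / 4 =607 / 100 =6.07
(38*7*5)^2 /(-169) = -1768900 /169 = -10466.86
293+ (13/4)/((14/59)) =17175/56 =306.70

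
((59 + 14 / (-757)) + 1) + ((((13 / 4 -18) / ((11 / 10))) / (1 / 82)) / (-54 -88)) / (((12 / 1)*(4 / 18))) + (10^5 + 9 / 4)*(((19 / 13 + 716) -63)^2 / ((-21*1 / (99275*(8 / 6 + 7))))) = -18882914425254076167413857 / 11190555376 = -1687397433888903.73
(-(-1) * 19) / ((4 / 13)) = 247 / 4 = 61.75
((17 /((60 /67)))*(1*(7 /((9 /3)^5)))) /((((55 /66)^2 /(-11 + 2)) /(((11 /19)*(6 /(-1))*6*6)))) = 2104872 /2375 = 886.26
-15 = -15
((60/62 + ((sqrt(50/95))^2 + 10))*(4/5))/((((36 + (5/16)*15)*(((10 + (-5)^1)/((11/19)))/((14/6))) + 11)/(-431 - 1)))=-411789312/16751749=-24.58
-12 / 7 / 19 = -12 / 133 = -0.09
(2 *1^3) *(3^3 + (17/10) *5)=71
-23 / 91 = -0.25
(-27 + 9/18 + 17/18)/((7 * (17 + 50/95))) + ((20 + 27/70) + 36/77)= 20.64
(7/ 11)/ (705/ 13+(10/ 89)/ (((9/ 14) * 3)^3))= 159412617/ 13589032105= 0.01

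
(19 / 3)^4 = 130321 / 81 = 1608.90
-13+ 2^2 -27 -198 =-234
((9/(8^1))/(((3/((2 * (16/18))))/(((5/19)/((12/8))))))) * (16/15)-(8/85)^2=429568/3706425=0.12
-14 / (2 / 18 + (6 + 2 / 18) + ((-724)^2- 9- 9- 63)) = -126 / 4716911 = -0.00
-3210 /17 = -188.82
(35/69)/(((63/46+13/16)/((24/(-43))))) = -4480/34529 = -0.13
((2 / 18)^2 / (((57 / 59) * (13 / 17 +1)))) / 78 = 1003 / 10803780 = 0.00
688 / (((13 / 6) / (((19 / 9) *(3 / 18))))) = 111.73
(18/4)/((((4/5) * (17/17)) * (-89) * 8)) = -45/5696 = -0.01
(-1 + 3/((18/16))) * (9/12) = 5/4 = 1.25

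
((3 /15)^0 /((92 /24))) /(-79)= -6 /1817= -0.00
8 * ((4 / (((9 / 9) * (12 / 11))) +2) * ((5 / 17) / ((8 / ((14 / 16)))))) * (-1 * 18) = -105 / 4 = -26.25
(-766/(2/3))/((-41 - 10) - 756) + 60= 16523/269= 61.42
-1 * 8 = -8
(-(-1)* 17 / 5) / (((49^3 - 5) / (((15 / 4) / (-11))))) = -0.00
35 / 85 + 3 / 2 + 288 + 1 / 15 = 147889 / 510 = 289.98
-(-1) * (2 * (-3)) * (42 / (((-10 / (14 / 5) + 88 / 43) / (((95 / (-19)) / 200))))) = -2107 / 510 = -4.13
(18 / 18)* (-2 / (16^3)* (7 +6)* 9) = -117 / 2048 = -0.06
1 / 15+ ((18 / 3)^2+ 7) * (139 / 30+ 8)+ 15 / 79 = 429357 / 790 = 543.49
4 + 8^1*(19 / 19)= 12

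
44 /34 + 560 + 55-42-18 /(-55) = 537271 /935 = 574.62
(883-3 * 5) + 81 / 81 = 869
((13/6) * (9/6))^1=13/4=3.25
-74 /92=-37 /46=-0.80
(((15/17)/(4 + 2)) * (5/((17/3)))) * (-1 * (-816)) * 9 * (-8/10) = -12960/17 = -762.35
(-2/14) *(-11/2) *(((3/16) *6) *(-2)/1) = -99/56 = -1.77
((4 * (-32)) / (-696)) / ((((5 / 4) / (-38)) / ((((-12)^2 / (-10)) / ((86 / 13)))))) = 379392 / 31175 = 12.17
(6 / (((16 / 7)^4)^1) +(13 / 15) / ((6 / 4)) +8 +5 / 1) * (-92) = -467943809 / 368640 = -1269.38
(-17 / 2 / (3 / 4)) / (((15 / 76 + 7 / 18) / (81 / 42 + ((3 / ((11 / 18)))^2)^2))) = -462942040716 / 41097287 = -11264.54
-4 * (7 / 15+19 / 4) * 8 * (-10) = 5008 / 3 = 1669.33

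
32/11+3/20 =673/220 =3.06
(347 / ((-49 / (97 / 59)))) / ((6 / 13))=-437567 / 17346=-25.23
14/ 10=7/ 5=1.40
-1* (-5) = 5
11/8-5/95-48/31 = -0.23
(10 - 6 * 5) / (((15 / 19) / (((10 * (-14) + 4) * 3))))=10336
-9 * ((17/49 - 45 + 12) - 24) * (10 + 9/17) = 4472136/833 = 5368.71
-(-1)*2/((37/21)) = 42/37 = 1.14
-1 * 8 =-8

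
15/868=0.02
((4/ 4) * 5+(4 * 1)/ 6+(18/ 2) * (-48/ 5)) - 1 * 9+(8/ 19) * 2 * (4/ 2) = -25094/ 285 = -88.05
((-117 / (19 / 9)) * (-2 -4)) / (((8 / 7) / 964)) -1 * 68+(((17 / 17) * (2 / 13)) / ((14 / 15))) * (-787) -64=280224.22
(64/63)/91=64/5733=0.01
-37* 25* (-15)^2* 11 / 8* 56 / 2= -16025625 / 2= -8012812.50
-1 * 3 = -3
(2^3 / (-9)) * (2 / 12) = -0.15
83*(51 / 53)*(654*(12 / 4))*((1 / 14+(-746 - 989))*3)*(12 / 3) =-1210342147164 / 371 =-3262377755.16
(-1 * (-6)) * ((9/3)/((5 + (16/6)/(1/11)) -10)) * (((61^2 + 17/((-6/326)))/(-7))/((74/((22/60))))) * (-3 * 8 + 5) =2630892/94535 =27.83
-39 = -39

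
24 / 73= 0.33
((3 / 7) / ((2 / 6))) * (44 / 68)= 99 / 119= 0.83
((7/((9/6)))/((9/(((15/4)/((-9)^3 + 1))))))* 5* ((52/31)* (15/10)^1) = -25/744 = -0.03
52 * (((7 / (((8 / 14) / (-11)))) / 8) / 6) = -7007 / 48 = -145.98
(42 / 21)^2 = 4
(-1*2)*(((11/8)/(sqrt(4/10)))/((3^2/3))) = -11*sqrt(10)/24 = -1.45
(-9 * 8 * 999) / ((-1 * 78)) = 11988 / 13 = 922.15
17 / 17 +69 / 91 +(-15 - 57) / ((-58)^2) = 132922 / 76531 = 1.74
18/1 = 18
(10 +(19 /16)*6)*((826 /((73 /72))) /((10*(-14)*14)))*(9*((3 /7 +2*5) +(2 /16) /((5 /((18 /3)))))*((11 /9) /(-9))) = 131680153 /1430800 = 92.03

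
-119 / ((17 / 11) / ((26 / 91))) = -22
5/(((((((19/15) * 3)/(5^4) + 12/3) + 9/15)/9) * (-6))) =-15625/9596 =-1.63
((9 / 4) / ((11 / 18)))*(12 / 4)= 243 / 22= 11.05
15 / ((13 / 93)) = 1395 / 13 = 107.31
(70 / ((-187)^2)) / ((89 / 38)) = 2660 / 3112241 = 0.00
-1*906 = -906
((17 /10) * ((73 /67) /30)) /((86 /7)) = 8687 /1728600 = 0.01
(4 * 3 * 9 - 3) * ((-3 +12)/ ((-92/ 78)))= -36855/ 46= -801.20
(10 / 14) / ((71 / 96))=480 / 497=0.97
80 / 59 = 1.36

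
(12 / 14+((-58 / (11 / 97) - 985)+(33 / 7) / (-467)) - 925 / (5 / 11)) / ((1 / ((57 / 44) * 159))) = -1150612333245 / 1582196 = -727224.90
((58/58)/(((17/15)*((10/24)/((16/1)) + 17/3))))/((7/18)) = 51840/130067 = 0.40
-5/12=-0.42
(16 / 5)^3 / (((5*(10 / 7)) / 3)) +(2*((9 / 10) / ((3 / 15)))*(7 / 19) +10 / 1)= 1607777 / 59375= 27.08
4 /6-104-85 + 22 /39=-2441 /13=-187.77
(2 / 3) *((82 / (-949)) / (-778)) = 82 / 1107483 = 0.00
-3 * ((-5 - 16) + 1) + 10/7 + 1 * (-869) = -5653/7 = -807.57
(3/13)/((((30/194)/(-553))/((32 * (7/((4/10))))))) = -6007792/13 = -462137.85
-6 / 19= -0.32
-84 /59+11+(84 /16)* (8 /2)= 1804 /59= 30.58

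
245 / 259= 35 / 37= 0.95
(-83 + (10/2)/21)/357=-1738/7497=-0.23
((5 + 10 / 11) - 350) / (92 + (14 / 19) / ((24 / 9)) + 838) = -287660 / 777711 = -0.37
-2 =-2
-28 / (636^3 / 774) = -301 / 3573048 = -0.00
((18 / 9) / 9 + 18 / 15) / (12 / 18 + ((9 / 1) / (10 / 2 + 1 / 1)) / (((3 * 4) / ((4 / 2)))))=256 / 165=1.55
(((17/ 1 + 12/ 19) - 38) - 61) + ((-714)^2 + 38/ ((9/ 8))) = 87166978/ 171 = 509748.41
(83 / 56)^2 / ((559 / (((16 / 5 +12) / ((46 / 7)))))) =130891 / 14399840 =0.01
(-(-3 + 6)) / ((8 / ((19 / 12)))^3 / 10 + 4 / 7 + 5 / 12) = -8642340 / 40005397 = -0.22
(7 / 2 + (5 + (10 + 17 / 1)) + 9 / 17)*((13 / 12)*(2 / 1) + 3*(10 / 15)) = 30625 / 204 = 150.12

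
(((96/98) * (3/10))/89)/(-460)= -18/2507575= -0.00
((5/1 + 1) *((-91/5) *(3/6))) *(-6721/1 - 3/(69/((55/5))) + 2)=42191604/115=366883.51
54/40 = 27/20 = 1.35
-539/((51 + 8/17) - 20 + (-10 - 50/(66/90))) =100793/8735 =11.54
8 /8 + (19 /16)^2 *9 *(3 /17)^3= 1345451 /1257728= 1.07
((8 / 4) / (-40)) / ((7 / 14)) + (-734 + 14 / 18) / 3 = -66017 / 270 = -244.51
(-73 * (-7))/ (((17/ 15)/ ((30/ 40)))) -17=21839/ 68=321.16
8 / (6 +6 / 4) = 16 / 15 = 1.07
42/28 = 3/2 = 1.50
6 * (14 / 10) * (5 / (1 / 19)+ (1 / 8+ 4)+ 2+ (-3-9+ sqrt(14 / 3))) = 14 * sqrt(42) / 5+ 14973 / 20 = 766.80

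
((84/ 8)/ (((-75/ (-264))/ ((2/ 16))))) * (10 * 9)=415.80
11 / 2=5.50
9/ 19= 0.47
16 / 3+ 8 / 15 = 88 / 15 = 5.87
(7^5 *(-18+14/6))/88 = -789929/264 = -2992.16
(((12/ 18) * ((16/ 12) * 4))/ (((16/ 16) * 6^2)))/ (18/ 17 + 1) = 136/ 2835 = 0.05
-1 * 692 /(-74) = 346 /37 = 9.35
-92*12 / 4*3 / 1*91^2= -6856668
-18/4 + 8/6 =-19/6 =-3.17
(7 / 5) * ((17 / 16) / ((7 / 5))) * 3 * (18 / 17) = 27 / 8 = 3.38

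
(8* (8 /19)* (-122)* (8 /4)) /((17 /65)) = -1015040 /323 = -3142.54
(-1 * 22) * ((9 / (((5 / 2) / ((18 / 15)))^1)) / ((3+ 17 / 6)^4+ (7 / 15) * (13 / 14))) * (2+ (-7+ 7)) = -6158592 / 37529665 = -0.16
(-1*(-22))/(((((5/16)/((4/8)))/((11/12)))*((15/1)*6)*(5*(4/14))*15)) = 847/50625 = 0.02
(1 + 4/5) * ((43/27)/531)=0.01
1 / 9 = 0.11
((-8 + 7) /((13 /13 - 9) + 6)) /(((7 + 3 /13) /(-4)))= -13 /47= -0.28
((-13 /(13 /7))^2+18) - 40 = 27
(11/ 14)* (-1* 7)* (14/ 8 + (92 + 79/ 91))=-378851/ 728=-520.40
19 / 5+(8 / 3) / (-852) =12131 / 3195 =3.80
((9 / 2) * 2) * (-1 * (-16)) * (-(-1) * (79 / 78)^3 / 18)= 493039 / 59319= 8.31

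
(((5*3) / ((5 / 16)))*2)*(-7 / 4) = -168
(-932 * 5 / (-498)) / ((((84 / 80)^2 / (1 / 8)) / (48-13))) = 582500 / 15687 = 37.13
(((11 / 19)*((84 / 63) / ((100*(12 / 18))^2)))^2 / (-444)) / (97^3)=-363 / 4876229304400000000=-0.00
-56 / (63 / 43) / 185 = -344 / 1665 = -0.21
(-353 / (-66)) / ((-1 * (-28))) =353 / 1848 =0.19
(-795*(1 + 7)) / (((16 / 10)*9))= -1325 / 3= -441.67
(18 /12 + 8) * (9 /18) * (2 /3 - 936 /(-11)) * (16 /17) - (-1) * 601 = 552241 /561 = 984.39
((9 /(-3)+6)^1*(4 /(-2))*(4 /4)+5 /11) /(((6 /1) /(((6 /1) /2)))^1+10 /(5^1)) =-61 /44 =-1.39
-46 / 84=-23 / 42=-0.55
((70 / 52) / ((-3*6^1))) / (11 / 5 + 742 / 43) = -7525 / 1957644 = -0.00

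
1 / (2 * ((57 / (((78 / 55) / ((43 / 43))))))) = 13 / 1045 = 0.01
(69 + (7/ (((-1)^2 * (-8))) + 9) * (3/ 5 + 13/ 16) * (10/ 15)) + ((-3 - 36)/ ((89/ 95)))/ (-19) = 1347253/ 17088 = 78.84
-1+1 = 0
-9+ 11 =2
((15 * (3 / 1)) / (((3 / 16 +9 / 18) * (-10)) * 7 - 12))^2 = 129600 / 231361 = 0.56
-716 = -716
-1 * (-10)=10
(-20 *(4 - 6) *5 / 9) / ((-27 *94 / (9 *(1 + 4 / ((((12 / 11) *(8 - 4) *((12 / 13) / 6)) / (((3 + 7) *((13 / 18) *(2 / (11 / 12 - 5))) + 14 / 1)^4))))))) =-10001784089044900 / 1777674389967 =-5626.33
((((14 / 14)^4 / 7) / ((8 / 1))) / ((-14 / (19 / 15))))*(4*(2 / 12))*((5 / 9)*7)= -0.00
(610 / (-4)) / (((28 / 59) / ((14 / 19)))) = -17995 / 76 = -236.78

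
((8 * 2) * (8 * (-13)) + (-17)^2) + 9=-1366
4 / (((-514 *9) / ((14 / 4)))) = -7 / 2313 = -0.00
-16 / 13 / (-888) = 2 / 1443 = 0.00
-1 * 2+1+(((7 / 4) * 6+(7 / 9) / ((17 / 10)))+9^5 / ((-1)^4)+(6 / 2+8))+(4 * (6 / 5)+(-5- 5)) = 59064.76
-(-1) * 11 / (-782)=-11 / 782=-0.01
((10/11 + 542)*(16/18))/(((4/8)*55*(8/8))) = 95552/5445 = 17.55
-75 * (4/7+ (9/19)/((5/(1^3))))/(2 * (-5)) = 1329/266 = 5.00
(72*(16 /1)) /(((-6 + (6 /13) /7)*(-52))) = 56 /15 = 3.73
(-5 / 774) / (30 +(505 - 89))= -0.00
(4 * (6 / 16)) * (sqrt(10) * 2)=3 * sqrt(10)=9.49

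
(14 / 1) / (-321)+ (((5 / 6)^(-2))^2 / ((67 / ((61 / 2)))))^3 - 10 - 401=-410.20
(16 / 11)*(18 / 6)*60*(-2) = -5760 / 11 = -523.64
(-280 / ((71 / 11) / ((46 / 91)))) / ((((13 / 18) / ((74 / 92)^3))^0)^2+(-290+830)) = -20240 / 499343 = -0.04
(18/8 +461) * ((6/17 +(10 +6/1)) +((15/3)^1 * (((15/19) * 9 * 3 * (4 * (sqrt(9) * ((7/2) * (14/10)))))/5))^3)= 912119365796.37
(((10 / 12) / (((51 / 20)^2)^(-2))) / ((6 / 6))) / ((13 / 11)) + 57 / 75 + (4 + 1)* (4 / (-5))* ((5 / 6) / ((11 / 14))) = 722975881 / 27456000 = 26.33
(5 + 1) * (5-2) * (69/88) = 621/44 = 14.11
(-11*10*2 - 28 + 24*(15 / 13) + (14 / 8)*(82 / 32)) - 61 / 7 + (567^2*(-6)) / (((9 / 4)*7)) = -714584635 / 5824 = -122696.54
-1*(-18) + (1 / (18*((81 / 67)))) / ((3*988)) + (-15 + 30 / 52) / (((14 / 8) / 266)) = -9396296717 / 4321512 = -2174.31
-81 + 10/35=-565/7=-80.71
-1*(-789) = 789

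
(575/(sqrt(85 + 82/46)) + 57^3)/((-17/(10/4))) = -27243.34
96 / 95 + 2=286 / 95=3.01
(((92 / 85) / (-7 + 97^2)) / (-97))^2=2116 / 1502317832465025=0.00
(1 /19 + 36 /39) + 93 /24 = 9585 /1976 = 4.85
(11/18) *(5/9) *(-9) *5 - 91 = -1913/18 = -106.28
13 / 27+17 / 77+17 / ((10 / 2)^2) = 71843 / 51975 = 1.38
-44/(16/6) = -33/2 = -16.50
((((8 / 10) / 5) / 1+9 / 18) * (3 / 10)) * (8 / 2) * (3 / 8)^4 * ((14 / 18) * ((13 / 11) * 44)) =81081 / 128000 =0.63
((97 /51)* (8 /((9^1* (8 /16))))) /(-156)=-388 /17901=-0.02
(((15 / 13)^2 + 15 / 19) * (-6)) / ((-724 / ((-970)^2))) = 9611293500 / 581191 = 16537.24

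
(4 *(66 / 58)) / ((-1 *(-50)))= 66 / 725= 0.09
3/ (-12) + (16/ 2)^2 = 255/ 4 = 63.75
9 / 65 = 0.14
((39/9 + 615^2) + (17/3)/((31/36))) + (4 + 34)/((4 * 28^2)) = 55155875687/145824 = 378235.93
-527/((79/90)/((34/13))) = -1612620/1027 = -1570.22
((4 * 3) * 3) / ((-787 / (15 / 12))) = -45 / 787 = -0.06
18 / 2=9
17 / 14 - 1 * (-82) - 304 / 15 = 13219 / 210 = 62.95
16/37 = 0.43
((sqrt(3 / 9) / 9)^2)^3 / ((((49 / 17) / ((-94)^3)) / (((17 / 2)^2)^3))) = -7574.10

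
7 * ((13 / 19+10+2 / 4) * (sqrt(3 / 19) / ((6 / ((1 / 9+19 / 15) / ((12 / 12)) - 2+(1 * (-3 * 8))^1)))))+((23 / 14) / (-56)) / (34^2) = -164815 * sqrt(57) / 9747 - 23 / 906304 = -127.66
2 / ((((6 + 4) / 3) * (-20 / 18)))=-27 / 50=-0.54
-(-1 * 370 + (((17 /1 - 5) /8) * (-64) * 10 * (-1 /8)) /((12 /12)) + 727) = -477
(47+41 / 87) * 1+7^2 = 8393 / 87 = 96.47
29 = 29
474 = 474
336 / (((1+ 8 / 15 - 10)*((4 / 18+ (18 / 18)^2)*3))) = -15120 / 1397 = -10.82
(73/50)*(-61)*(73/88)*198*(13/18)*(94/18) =-198617159/3600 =-55171.43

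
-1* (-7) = 7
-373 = -373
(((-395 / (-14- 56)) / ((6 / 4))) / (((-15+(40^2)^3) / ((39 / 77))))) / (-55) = -1027 / 121425919555325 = -0.00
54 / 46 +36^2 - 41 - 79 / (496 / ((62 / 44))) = 10168167 / 8096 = 1255.95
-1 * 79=-79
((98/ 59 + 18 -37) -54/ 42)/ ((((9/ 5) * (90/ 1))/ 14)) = -2564/ 1593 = -1.61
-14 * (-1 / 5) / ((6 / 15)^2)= 35 / 2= 17.50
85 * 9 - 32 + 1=734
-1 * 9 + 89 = 80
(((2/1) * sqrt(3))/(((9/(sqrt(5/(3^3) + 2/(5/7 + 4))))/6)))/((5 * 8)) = 0.05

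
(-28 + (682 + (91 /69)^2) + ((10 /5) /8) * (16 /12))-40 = 2933122 /4761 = 616.07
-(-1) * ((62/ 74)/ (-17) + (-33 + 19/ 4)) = -71201/ 2516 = -28.30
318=318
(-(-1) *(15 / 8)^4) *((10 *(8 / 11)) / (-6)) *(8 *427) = -36028125 / 704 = -51176.31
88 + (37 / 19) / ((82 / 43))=138695 / 1558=89.02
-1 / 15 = -0.07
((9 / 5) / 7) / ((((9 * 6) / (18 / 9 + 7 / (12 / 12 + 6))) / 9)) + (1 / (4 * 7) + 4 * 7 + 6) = 4783 / 140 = 34.16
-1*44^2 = -1936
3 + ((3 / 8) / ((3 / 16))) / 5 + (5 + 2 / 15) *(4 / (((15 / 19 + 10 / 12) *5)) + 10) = 794537 / 13875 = 57.26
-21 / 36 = -7 / 12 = -0.58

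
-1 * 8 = -8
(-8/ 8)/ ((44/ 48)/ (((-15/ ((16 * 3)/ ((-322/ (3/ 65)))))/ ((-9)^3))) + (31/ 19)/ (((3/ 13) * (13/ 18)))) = -994175/ 9427728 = -0.11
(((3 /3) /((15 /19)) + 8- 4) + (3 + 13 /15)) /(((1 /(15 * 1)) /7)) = 959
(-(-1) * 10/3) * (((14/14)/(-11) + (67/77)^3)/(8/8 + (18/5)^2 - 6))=21605000/90850067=0.24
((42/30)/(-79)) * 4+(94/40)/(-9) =-0.33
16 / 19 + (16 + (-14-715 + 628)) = -1599 / 19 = -84.16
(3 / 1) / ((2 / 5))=15 / 2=7.50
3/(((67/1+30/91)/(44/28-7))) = -0.24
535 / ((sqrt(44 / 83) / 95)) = 50825 *sqrt(913) / 22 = 69805.57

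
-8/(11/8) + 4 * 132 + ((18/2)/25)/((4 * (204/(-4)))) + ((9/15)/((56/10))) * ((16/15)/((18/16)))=615300001/1178100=522.28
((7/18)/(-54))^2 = 49/944784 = 0.00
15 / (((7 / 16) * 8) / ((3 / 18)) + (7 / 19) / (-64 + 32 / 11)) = 0.71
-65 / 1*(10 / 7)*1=-650 / 7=-92.86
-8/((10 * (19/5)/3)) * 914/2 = -288.63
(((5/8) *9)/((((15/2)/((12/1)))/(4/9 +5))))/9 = 49/9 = 5.44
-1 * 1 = -1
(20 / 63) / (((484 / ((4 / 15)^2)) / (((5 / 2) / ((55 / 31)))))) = 248 / 3773385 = 0.00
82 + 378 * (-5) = -1808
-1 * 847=-847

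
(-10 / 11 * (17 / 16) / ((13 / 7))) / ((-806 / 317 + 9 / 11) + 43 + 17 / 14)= -1320305 / 107862092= -0.01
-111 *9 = -999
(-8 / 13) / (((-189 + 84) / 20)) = 0.12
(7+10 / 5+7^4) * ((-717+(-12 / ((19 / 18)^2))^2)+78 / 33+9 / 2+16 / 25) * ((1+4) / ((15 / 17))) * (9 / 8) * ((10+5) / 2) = -1568583038818359 / 22936496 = -68388085.03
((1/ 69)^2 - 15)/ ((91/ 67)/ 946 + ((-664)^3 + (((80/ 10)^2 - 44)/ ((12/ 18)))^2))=4526362148/ 88341958584389637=0.00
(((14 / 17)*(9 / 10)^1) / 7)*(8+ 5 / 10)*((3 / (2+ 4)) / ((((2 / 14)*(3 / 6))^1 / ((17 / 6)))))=357 / 20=17.85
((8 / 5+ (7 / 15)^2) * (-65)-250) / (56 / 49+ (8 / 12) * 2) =-148.68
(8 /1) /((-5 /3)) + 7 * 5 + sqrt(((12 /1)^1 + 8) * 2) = 2 * sqrt(10) + 151 /5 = 36.52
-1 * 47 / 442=-47 / 442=-0.11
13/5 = 2.60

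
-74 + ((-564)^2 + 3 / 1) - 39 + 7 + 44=318037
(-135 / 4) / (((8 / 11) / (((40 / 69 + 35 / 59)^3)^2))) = -120.84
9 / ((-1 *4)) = -9 / 4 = -2.25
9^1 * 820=7380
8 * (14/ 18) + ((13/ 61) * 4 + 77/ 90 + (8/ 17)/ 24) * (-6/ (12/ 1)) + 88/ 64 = 2513717/ 373320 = 6.73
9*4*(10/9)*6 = 240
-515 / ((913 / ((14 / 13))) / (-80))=576800 / 11869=48.60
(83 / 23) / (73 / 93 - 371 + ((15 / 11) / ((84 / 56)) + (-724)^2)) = 84909 / 12324647704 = 0.00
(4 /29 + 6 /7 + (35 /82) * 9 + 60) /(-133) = -1079269 /2213918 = -0.49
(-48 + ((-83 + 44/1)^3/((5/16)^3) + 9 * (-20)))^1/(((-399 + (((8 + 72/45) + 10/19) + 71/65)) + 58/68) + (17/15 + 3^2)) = 5159.28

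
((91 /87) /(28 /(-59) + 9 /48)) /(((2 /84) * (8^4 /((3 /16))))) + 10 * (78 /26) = 29.99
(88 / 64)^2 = 121 / 64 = 1.89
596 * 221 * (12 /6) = 263432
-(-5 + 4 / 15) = 71 / 15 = 4.73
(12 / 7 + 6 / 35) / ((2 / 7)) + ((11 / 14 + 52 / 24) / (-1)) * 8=-1787 / 105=-17.02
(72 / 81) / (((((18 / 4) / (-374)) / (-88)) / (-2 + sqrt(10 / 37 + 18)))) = -1053184 / 81 + 13691392 * sqrt(37) / 2997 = 14786.01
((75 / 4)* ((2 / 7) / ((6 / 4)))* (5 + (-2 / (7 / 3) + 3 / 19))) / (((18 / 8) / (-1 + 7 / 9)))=-114400 / 75411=-1.52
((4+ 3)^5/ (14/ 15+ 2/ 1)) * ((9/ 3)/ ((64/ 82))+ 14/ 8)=45126795/ 1408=32050.28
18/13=1.38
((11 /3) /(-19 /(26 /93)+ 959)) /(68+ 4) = 143 /2502036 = 0.00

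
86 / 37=2.32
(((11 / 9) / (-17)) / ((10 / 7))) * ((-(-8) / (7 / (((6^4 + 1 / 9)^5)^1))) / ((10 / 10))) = -1900668546549489557500 / 9034497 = -210379011310700.48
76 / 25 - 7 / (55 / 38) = -494 / 275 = -1.80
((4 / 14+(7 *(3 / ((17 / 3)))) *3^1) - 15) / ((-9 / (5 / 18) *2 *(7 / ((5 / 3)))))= 2675 / 202419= 0.01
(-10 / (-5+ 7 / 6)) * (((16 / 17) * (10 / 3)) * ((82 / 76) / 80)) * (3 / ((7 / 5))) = 12300 / 52003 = 0.24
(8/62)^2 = 16/961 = 0.02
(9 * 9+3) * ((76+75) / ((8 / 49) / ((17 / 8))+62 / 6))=31697316 / 26015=1218.42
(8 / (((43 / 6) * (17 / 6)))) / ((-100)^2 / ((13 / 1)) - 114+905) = 1248 / 4942291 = 0.00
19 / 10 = 1.90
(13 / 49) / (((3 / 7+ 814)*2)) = 13 / 79814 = 0.00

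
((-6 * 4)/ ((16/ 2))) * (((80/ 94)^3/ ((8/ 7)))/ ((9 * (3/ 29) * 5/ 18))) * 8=-5196800/ 103823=-50.05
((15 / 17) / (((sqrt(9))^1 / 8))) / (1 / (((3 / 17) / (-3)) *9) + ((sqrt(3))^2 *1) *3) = 45 / 136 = 0.33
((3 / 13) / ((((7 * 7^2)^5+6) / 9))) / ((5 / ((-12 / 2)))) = -162 / 308591498146685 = -0.00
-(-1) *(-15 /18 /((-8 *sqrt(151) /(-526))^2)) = -345845 /14496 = -23.86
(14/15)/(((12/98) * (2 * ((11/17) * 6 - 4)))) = -5831/180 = -32.39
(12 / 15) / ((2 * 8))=1 / 20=0.05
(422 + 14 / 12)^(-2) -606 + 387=-1411788063 / 6446521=-219.00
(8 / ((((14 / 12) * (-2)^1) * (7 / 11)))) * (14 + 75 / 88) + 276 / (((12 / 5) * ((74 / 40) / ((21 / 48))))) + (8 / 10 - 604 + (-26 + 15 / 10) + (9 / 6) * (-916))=-74497057 / 36260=-2054.52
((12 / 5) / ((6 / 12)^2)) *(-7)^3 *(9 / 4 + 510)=-1686736.80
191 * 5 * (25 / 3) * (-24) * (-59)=11269000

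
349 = 349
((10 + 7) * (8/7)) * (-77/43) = -1496/43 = -34.79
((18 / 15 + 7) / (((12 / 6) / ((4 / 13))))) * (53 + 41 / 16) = 36449 / 520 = 70.09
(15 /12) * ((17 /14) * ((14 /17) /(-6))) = -5 /24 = -0.21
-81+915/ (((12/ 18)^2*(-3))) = -3069/ 4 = -767.25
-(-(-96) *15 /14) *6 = -4320 /7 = -617.14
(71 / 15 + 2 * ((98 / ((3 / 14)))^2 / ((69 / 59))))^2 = 1233479576500260049 / 9641025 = 127940709260.71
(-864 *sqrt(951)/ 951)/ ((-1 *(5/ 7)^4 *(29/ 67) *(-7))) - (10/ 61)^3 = -6618528 *sqrt(951)/ 5745625 - 1000/ 226981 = -35.53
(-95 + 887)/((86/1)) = 396/43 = 9.21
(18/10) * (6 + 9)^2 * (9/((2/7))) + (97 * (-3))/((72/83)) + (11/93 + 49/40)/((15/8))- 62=689730301/55800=12360.76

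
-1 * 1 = -1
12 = 12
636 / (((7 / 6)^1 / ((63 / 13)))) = 34344 / 13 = 2641.85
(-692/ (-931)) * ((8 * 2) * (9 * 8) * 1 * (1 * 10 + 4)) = 11987.73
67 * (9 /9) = 67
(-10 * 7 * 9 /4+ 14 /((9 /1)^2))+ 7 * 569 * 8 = 5136481 /162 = 31706.67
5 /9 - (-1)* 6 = 59 /9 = 6.56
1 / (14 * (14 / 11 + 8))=11 / 1428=0.01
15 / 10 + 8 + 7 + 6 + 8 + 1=63 / 2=31.50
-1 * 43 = -43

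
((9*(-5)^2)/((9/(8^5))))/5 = 163840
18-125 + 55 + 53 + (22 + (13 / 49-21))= 111 / 49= 2.27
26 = 26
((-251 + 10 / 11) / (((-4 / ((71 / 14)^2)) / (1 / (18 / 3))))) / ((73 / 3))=1981113 / 179872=11.01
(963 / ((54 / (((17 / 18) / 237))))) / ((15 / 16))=0.08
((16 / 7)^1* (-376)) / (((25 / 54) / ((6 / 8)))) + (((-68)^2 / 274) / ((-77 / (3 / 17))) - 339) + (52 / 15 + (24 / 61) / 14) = -83387400073 / 48261675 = -1727.82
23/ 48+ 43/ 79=3881/ 3792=1.02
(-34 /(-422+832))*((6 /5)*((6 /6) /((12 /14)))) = -119 /1025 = -0.12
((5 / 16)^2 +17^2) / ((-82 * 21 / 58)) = -2146261 / 220416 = -9.74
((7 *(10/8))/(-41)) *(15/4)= -525/656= -0.80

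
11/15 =0.73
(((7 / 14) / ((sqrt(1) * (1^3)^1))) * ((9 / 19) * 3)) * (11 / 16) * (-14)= -2079 / 304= -6.84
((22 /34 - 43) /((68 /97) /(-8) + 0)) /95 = 27936 /5491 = 5.09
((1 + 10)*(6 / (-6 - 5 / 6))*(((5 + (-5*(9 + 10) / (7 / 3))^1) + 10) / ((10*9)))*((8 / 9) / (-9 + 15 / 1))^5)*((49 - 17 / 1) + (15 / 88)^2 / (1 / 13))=4584832 / 719039673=0.01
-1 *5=-5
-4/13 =-0.31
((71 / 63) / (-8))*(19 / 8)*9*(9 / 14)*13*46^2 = -83493657 / 1568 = -53248.51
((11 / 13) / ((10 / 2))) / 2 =11 / 130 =0.08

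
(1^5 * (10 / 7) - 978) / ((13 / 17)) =-116212 / 91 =-1277.05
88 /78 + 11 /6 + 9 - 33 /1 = -547 /26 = -21.04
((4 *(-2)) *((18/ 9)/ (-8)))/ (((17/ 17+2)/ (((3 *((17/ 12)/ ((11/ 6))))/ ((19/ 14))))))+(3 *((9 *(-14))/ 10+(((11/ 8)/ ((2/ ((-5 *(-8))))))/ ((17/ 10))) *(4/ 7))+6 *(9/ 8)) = -1084451/ 497420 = -2.18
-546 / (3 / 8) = -1456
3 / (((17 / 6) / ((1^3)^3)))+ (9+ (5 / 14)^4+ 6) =10498193 / 653072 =16.08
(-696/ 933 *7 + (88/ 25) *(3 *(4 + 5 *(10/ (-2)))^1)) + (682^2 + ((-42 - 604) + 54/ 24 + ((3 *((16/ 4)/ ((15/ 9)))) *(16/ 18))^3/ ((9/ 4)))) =649885502323/ 1399500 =464369.78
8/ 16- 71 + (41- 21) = -101/ 2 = -50.50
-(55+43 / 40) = -2243 / 40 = -56.08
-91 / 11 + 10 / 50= -444 / 55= -8.07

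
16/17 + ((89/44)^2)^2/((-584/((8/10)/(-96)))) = 4203731700977/4465331650560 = 0.94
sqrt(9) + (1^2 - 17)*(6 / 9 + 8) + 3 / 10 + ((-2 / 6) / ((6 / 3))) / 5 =-677 / 5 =-135.40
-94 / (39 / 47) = -4418 / 39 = -113.28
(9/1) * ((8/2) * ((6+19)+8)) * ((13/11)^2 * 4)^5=15246046330564608/2357947691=6465811.94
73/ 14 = 5.21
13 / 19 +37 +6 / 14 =5069 / 133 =38.11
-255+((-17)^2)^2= 83266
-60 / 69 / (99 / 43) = -0.38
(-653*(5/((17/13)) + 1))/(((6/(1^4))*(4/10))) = -1312.40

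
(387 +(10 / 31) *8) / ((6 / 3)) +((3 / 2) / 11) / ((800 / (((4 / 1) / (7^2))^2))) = 15948282443 / 81874100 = 194.79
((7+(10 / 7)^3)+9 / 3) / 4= 2215 / 686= 3.23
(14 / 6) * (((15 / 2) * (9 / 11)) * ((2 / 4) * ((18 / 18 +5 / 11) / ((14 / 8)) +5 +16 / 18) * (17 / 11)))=74.35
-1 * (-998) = 998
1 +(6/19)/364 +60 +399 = 460.00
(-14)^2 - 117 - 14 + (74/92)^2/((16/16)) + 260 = 689069/2116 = 325.65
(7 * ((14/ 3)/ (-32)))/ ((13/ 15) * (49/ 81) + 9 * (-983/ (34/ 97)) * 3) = 337365/ 25023743176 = 0.00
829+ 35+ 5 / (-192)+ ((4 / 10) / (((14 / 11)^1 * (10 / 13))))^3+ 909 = 1824460384093 / 1029000000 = 1773.04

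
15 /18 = 0.83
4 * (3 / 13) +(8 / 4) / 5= 86 / 65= 1.32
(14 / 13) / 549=14 / 7137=0.00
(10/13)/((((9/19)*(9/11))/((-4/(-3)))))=8360/3159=2.65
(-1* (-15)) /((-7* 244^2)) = -15 /416752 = -0.00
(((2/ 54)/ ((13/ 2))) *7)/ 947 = 14/ 332397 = 0.00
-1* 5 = -5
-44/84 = -11/21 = -0.52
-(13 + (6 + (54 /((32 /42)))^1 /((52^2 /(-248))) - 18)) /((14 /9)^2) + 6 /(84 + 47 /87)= 9137315763 /3898032320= 2.34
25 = 25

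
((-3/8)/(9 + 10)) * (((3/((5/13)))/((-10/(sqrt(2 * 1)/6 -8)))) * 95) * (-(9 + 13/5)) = 3393/25 -1131 * sqrt(2)/400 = 131.72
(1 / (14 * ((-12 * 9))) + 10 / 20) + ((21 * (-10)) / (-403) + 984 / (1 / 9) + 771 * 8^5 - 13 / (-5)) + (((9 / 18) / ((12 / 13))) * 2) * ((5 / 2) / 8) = 615989655638729 / 24373440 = 25272987.96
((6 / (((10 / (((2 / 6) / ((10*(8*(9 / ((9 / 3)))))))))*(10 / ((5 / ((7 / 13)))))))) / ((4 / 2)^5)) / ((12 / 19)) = 247 / 6451200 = 0.00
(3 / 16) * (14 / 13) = 21 / 104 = 0.20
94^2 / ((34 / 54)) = 14033.65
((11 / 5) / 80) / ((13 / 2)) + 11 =28611 / 2600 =11.00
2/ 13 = 0.15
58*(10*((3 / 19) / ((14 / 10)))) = 8700 / 133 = 65.41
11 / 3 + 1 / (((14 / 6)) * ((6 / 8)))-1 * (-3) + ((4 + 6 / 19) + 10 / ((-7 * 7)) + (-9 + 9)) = 31700 / 2793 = 11.35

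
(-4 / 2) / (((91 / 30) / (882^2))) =-6667920 / 13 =-512916.92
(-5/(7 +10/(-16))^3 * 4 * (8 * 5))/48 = -25600/397953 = -0.06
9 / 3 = 3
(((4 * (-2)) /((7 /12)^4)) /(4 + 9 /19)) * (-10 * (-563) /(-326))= 266.72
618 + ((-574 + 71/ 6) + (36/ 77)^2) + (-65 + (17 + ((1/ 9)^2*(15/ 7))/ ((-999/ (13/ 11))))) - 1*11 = -942941135/ 319845834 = -2.95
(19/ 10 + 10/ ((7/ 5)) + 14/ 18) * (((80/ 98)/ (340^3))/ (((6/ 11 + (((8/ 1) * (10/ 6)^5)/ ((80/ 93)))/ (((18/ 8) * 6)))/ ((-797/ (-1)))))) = 13180667247/ 762524336546000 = 0.00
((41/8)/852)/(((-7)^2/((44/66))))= 41/500976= 0.00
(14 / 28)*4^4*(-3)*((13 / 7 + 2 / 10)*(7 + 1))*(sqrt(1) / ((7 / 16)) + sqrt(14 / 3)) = -3538944 / 245 - 73728*sqrt(42) / 35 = -28096.44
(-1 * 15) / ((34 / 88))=-38.82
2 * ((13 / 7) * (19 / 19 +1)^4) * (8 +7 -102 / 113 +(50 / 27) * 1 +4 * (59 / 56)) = 179142704 / 149499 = 1198.29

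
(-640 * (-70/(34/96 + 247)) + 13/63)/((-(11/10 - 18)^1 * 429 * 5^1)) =24659918/4930061409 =0.01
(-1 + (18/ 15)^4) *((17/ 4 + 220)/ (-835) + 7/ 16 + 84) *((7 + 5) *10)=2263612461/ 208750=10843.65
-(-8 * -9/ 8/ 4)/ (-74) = 9/ 296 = 0.03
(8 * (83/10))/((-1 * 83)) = -4/5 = -0.80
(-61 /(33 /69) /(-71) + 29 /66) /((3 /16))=83816 /7029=11.92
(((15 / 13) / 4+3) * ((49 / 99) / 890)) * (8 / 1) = 931 / 63635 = 0.01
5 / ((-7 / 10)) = -50 / 7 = -7.14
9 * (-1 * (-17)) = 153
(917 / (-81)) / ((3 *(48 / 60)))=-4585 / 972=-4.72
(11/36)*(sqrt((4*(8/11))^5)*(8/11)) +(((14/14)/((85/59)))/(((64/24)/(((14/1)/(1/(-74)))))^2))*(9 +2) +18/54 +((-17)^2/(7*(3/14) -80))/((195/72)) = 1152414.30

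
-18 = -18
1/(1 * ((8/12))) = 3/2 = 1.50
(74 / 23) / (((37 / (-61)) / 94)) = -11468 / 23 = -498.61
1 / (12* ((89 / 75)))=25 / 356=0.07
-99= -99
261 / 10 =26.10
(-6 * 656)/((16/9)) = -2214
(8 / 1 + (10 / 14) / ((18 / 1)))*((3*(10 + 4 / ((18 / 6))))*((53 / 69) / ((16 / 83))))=75755179 / 69552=1089.19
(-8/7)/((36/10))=-20/63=-0.32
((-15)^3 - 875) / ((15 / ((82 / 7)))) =-69700 / 21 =-3319.05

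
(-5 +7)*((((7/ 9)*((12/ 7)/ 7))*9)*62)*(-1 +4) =4464/ 7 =637.71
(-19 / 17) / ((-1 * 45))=19 / 765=0.02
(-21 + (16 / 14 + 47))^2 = 36100 / 49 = 736.73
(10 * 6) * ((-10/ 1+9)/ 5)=-12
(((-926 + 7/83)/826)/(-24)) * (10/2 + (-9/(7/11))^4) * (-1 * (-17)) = 31771.08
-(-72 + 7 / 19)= 1361 / 19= 71.63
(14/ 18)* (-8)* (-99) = 616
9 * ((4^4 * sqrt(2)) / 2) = 1152 * sqrt(2) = 1629.17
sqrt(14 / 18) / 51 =sqrt(7) / 153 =0.02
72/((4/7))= 126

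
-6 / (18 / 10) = -10 / 3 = -3.33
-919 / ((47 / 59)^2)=-3199039 / 2209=-1448.18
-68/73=-0.93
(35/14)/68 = 5/136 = 0.04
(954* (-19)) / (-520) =9063 / 260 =34.86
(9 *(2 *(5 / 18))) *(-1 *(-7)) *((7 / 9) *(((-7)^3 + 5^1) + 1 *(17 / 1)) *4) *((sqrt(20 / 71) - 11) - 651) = 69417320 / 3 - 209720 *sqrt(355) / 213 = 23120555.36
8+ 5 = 13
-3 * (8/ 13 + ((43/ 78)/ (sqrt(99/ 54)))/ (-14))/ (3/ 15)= -120/ 13 + 215 * sqrt(66)/ 4004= -8.79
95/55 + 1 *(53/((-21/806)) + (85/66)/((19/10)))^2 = 8850801247842/2140369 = 4135175.41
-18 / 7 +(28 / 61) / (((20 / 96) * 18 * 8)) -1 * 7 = -61207 / 6405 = -9.56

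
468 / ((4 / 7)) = 819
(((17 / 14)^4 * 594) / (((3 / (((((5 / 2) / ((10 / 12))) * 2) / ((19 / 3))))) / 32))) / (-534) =-99222948 / 4060091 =-24.44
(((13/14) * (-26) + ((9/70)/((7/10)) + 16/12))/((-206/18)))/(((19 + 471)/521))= 2599269/1236515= 2.10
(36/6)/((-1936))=-3/968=-0.00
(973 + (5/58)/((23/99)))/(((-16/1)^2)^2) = 1298477/87425024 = 0.01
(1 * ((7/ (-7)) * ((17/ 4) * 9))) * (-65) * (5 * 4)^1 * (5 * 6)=1491750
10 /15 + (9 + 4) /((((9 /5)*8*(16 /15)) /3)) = 1231 /384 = 3.21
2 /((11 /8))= 1.45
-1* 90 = -90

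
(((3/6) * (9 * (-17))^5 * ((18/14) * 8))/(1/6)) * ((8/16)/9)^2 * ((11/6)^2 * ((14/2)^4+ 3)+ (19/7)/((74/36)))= -116991405696907206/1813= -64529181300003.97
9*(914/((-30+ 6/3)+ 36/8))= -16452/47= -350.04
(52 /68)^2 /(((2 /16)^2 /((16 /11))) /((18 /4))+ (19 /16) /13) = 10123776 /1622735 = 6.24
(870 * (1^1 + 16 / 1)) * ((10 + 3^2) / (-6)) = -46835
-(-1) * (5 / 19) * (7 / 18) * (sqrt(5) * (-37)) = -1295 * sqrt(5) / 342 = -8.47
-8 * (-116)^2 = -107648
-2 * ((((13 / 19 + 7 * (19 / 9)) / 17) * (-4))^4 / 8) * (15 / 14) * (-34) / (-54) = -7819262371471360 / 264649912755039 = -29.55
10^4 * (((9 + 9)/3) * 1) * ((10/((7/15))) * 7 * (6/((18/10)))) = 30000000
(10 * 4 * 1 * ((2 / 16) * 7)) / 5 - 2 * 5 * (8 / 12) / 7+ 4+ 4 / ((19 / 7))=11.52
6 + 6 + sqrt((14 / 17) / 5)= sqrt(1190) / 85 + 12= 12.41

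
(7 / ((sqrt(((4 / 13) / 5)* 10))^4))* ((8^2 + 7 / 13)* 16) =76349 / 4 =19087.25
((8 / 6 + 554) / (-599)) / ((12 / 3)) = -833 / 3594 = -0.23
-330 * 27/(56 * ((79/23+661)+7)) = -102465/432404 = -0.24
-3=-3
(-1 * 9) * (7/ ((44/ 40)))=-630/ 11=-57.27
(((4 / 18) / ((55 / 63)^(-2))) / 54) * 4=12100 / 964467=0.01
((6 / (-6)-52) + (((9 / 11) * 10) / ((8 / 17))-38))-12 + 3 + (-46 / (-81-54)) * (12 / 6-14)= -171671 / 1980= -86.70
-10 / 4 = -5 / 2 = -2.50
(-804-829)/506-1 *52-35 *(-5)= 2635/22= 119.77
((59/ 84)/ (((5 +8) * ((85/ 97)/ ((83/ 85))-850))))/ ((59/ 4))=-8051/ 1866262125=-0.00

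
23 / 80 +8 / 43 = 1629 / 3440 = 0.47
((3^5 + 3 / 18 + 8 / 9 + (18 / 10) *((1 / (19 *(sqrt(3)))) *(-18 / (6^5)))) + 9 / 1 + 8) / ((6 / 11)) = 51689 / 108 -11 *sqrt(3) / 82080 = 478.60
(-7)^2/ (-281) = -0.17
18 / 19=0.95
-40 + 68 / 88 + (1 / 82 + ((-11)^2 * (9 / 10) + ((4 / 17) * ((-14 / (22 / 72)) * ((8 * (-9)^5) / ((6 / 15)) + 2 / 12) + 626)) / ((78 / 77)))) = 37582444754057 / 2990130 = 12568833.05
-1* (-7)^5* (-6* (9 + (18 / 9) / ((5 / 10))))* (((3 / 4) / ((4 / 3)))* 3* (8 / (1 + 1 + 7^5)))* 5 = -2268945 / 431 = -5264.37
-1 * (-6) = 6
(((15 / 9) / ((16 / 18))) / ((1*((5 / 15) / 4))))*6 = 135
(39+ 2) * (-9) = -369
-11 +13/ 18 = -185/ 18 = -10.28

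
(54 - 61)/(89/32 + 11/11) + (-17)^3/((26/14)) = -4164223/1573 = -2647.31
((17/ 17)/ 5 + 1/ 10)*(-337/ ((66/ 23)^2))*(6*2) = -178273/ 1210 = -147.33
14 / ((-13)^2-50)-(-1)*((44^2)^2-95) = 63716019 / 17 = 3748001.12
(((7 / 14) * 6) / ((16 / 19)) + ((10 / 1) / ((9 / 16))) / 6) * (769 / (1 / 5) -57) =24718.45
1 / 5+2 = 11 / 5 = 2.20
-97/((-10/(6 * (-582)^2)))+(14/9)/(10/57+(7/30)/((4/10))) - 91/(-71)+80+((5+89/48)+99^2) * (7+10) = 58606281723631/2947920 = 19880553.65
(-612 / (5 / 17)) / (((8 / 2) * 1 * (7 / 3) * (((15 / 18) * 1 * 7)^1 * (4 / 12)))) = -140454 / 1225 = -114.66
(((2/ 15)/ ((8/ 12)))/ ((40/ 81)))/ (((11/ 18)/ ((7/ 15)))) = 1701/ 5500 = 0.31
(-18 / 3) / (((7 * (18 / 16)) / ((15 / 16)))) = -5 / 7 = -0.71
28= 28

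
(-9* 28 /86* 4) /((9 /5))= -6.51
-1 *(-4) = 4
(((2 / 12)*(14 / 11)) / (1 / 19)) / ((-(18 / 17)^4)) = -11108293 / 3464208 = -3.21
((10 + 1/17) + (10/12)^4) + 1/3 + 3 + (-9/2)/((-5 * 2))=1577977/110160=14.32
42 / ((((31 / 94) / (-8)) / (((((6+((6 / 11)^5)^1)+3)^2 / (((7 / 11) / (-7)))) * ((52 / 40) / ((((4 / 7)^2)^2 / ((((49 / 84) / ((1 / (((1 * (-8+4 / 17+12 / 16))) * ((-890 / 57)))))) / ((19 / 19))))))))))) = 2160109508059856256792525 / 3022096669437824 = 714771810.55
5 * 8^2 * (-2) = -640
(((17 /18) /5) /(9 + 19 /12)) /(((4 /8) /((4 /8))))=34 /1905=0.02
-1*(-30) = 30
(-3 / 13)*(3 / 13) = -9 / 169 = -0.05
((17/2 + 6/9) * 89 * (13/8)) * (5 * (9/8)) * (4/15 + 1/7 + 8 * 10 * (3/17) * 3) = 4857323185/15232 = 318889.39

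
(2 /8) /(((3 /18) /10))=15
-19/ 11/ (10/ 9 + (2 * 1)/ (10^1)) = -855/ 649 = -1.32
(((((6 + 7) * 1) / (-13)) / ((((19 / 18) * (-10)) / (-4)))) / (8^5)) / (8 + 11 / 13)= -117 / 89497600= -0.00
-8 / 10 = -4 / 5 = -0.80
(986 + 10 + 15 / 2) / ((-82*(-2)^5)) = 2007 / 5248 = 0.38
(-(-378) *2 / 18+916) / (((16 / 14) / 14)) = 23471 / 2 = 11735.50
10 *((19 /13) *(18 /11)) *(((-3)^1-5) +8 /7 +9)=51300 /1001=51.25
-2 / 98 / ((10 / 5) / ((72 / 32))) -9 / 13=-3645 / 5096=-0.72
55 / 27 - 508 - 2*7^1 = -519.96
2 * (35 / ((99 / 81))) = 630 / 11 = 57.27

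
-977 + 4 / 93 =-90857 / 93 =-976.96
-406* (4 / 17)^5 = -0.29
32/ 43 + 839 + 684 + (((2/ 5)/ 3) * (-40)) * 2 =195187/ 129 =1513.08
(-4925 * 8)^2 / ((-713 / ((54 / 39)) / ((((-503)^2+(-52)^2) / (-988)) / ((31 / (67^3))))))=537257111583306780000 / 70972733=7569908736405.95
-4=-4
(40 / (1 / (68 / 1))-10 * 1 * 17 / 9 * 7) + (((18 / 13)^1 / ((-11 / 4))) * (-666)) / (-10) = 16436566 / 6435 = 2554.24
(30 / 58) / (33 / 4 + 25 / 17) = 1020 / 19169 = 0.05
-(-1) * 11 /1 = 11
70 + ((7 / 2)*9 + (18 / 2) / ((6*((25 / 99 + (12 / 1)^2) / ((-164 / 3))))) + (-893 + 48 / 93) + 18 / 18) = -699972415 / 885422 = -790.55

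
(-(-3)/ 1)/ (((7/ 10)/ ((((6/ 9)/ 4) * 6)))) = 30/ 7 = 4.29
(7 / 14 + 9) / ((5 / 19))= 361 / 10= 36.10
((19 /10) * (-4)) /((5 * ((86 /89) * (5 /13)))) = -21983 /5375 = -4.09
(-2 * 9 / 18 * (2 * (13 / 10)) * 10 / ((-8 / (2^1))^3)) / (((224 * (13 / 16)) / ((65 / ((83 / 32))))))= 65 / 1162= 0.06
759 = 759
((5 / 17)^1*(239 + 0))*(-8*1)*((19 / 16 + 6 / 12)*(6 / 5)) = -1138.76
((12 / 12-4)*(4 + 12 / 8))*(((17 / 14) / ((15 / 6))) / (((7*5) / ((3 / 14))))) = -1683 / 34300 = -0.05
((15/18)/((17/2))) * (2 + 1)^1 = 5/17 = 0.29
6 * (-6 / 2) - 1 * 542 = -560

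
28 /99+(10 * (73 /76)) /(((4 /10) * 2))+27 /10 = 1127803 /75240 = 14.99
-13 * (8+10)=-234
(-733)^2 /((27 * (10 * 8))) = 537289 /2160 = 248.74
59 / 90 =0.66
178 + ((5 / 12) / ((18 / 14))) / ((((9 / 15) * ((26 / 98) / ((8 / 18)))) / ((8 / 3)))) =5129318 / 28431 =180.41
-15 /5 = -3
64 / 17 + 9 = 217 / 17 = 12.76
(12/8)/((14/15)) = 45/28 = 1.61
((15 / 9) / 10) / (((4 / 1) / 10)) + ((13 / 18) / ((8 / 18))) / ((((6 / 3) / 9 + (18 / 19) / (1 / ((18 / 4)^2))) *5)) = 86297 / 199110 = 0.43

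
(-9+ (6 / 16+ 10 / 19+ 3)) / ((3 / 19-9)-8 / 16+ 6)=775 / 508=1.53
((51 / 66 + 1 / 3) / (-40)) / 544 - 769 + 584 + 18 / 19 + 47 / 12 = -4915378667 / 27287040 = -180.14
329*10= 3290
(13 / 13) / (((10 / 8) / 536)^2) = 4596736 / 25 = 183869.44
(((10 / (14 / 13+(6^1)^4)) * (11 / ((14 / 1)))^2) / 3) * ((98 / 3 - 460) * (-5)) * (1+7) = 27.12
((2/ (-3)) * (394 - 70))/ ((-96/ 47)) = 423/ 4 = 105.75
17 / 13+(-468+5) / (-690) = 17749 / 8970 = 1.98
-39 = -39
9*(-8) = -72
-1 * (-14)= 14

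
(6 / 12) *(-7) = -7 / 2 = -3.50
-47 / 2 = -23.50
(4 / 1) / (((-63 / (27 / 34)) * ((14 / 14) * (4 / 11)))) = -33 / 238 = -0.14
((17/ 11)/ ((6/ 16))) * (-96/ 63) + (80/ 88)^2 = -41572/ 7623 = -5.45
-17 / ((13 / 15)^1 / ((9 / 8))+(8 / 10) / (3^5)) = -4131 / 188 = -21.97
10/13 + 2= 36/13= 2.77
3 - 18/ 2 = -6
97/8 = 12.12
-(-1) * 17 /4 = 17 /4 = 4.25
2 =2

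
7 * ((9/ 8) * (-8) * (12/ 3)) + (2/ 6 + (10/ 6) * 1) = -250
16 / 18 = 8 / 9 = 0.89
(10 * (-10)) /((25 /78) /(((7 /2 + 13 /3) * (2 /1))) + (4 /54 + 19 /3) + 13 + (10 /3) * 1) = -3299400 /750983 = -4.39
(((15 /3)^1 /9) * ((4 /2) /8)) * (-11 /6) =-55 /216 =-0.25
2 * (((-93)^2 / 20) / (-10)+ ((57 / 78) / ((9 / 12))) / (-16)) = -168893 / 1950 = -86.61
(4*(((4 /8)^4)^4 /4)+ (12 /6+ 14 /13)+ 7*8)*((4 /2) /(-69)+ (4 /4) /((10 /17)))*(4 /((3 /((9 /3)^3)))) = 174097215399 /48988160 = 3553.86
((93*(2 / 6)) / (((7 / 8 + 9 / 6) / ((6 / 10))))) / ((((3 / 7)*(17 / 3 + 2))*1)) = 5208 / 2185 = 2.38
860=860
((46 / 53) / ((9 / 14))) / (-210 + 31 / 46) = -29624 / 4593033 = -0.01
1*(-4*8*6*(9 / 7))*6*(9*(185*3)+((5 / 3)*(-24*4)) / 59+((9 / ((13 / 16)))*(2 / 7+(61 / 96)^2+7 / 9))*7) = -40604665770 / 5369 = -7562798.62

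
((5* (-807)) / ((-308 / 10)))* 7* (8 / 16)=20175 / 44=458.52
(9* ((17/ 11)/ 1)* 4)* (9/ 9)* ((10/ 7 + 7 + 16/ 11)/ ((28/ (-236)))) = -4634.54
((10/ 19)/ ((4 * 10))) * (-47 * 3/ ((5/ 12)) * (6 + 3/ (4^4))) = -26.77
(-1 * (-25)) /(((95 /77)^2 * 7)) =2.35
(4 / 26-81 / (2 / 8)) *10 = -42100 / 13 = -3238.46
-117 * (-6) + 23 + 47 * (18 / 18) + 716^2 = 513428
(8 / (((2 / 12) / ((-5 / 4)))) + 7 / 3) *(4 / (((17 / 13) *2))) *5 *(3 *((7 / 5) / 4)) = -15743 / 34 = -463.03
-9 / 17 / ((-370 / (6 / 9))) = 3 / 3145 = 0.00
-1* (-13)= 13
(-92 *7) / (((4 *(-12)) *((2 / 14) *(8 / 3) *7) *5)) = 161 / 160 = 1.01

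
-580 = -580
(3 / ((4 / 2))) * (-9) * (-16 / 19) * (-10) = -2160 / 19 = -113.68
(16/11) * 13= 208/11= 18.91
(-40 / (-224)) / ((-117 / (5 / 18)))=-25 / 58968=-0.00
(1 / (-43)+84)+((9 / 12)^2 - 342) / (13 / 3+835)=144775241 / 1732384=83.57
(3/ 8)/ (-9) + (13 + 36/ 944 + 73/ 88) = 107677/ 7788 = 13.83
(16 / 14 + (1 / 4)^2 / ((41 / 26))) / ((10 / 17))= 9231 / 4592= 2.01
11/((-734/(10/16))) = -55/5872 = -0.01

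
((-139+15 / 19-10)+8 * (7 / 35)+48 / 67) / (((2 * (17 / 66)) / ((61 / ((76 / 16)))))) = -7477216032 / 2055895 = -3636.96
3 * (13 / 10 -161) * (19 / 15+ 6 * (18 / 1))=-2617483 / 50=-52349.66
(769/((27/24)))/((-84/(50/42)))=-38450/3969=-9.69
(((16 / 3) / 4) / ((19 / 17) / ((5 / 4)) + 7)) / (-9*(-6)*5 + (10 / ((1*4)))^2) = 16 / 26169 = 0.00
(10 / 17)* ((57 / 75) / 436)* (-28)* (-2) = 532 / 9265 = 0.06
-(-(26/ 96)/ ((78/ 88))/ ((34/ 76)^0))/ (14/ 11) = 121/ 504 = 0.24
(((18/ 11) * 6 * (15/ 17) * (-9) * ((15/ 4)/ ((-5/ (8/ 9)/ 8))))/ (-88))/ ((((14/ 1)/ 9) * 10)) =-4374/ 14399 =-0.30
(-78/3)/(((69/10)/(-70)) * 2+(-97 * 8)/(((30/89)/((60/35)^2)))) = 63700/16575843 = 0.00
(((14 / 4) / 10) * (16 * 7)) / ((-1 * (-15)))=196 / 75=2.61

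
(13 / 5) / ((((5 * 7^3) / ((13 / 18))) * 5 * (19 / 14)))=169 / 1047375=0.00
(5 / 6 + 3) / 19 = 23 / 114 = 0.20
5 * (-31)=-155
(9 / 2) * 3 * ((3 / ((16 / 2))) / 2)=81 / 32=2.53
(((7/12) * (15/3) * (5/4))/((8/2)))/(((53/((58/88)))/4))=5075/111936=0.05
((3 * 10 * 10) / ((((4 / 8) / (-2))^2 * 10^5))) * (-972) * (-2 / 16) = 729 / 125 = 5.83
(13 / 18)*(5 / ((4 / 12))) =65 / 6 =10.83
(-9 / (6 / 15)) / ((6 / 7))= -26.25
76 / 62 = 38 / 31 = 1.23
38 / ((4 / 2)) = 19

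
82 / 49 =1.67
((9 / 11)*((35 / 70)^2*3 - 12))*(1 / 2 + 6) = -5265 / 88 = -59.83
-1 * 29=-29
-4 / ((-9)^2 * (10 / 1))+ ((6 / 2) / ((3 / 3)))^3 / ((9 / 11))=13363 / 405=33.00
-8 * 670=-5360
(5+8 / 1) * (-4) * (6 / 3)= -104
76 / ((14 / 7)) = 38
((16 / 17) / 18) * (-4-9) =-104 / 153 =-0.68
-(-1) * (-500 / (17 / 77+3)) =-9625 / 62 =-155.24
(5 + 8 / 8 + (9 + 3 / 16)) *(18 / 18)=243 / 16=15.19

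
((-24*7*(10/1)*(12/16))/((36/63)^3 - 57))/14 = 30870/19487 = 1.58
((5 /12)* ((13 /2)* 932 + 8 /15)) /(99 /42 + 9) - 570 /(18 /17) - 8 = -463730 /1431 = -324.06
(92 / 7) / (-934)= -0.01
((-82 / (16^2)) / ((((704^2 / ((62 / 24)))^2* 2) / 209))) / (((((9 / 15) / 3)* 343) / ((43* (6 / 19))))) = -8471215 / 47059063309074432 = -0.00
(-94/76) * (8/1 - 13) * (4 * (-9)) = -4230/19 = -222.63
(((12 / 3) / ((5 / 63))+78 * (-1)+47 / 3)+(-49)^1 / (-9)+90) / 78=1879 / 1755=1.07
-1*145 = -145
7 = 7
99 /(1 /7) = 693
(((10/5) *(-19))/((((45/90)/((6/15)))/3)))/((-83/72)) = 32832/415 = 79.11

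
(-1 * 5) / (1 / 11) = -55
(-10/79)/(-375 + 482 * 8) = -10/274999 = -0.00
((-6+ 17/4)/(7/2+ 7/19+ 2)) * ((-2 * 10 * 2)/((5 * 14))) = 38/223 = 0.17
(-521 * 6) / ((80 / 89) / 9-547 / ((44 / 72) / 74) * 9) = 13771593 / 2626252678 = 0.01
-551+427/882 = -69365/126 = -550.52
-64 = -64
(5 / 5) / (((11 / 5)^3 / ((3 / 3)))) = 125 / 1331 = 0.09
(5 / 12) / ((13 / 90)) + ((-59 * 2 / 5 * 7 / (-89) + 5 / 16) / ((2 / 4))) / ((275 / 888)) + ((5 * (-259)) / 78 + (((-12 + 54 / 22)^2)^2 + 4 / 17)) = 896598702997303 / 107990185875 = 8302.59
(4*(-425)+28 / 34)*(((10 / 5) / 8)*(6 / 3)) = -14443 / 17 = -849.59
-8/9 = -0.89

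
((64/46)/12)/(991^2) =8/67763589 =0.00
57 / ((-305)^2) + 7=651232 / 93025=7.00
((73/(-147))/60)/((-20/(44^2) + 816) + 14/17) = -0.00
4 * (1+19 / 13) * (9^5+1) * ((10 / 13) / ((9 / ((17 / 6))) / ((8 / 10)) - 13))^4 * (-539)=-54442029300736000000 / 3298148936453293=-16506.84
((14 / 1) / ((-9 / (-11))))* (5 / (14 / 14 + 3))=385 / 18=21.39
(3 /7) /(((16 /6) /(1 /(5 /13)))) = 117 /280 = 0.42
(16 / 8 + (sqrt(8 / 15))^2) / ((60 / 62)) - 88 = -19211 / 225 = -85.38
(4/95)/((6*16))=1/2280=0.00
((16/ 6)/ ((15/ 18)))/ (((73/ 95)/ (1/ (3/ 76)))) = 23104/ 219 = 105.50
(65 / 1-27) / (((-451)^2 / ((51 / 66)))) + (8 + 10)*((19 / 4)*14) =2678181290 / 2237411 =1197.00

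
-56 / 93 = -0.60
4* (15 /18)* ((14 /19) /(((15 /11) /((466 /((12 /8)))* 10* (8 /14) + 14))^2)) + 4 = 683314496764 /161595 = 4228562.13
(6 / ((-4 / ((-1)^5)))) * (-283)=-849 / 2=-424.50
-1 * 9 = -9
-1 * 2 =-2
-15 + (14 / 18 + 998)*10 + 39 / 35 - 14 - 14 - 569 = 2953721 / 315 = 9376.89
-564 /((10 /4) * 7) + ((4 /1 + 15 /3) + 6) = -603 /35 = -17.23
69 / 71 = 0.97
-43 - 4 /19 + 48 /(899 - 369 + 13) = -148297 /3439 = -43.12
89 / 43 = 2.07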